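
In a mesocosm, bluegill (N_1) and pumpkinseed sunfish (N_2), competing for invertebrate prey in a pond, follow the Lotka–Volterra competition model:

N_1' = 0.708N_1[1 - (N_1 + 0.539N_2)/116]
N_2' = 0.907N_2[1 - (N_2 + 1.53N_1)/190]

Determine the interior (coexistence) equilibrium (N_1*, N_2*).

N_1* ≈ 77.5, N_2* ≈ 71.4

Setting both brackets to zero gives the nullclines N_1 + 0.539N_2 = 116 and 1.53N_1 + N_2 = 190.
Substituting N_2 = 190 - 1.53N_1 into the first: N_1(1 - 0.539·1.53) = 116 - 0.539·190.
So N_1* = 13.6/0.175 = 77.5, and then N_2* = 190 - 1.53·77.5 = 71.4.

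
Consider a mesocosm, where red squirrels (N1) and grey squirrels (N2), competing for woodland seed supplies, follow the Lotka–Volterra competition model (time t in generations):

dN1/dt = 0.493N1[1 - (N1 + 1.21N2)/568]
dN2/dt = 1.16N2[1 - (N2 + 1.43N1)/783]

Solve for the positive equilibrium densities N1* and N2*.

N1* ≈ 520, N2* ≈ 40

Setting both brackets to zero gives the nullclines N1 + 1.21N2 = 568 and 1.43N1 + N2 = 783.
Substituting N2 = 783 - 1.43N1 into the first: N1(1 - 1.21·1.43) = 568 - 1.21·783.
So N1* = -379/-0.73 = 520, and then N2* = 783 - 1.43·520 = 40.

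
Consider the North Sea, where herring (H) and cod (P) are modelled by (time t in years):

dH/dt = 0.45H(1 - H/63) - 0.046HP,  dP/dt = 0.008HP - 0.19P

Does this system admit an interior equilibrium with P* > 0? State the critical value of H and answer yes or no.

The predator equation gives dP/dt > 0 only when H > 0.19/0.008 = 23.8.
Without the predator, H → K = 63. Since 63 > 23.8, the predator can invade and persist.

Threshold H = 23.8; K > 23.8, so yes, the predator persists.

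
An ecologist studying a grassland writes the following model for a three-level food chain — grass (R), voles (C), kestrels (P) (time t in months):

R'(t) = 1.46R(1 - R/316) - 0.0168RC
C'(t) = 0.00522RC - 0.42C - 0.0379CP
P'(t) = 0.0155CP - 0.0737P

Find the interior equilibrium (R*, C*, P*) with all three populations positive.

From dP/dt = 0: 0.0155C* = 0.0737, so C* = 4.75.
From dR/dt = 0: 1.46(1 - R*/316) = 0.0168·4.75, giving R* = 316·(1 - 0.0547) = 299.
From dC/dt = 0: 0.00522·299 - 0.42 = 0.0379P*, so P* = 1.14/0.0379 = 30.1.

R* ≈ 299, C* ≈ 4.75, P* ≈ 30.1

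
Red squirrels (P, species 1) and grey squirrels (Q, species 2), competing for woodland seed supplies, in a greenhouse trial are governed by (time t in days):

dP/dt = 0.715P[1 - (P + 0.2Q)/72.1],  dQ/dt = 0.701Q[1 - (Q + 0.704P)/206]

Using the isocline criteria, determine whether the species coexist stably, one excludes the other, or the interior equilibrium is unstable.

Compare the nullcline intercepts: K1/α12 = 72.1/0.2 = 360 > K2 = 206; K2/α21 = 206/0.704 = 293 > K1 = 72.1.
Since both inequalities hold, each species can invade when rare, so the interior equilibrium is stable.

stable coexistence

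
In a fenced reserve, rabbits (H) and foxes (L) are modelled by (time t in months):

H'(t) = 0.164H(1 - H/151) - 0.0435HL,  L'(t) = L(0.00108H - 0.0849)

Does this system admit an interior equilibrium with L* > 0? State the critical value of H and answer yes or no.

Threshold H = 78.6; K > 78.6, so yes, the predator persists.

The predator equation gives dL/dt > 0 only when H > 0.0849/0.00108 = 78.6.
Without the predator, H → K = 151. Since 151 > 78.6, the predator can invade and persist.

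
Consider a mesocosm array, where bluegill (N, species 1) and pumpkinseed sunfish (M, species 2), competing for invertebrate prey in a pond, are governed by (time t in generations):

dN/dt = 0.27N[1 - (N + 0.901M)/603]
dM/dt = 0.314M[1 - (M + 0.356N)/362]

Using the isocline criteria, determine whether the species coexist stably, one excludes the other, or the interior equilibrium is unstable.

Compare the nullcline intercepts: K1/α12 = 603/0.901 = 669 > K2 = 362; K2/α21 = 362/0.356 = 1020 > K1 = 603.
Since both inequalities hold, each species can invade when rare, so the interior equilibrium is stable.

stable coexistence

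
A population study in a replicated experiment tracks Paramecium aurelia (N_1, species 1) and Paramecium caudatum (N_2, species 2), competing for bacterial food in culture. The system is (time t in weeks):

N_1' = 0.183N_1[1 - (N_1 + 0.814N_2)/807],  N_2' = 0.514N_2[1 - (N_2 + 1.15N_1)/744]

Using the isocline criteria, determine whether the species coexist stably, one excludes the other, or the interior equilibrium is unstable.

species 1 excludes species 2

Compare the nullcline intercepts: K1/α12 = 807/0.814 = 991 > K2 = 744; K2/α21 = 744/1.15 = 647 < K1 = 807.
Since the inequalities point opposite ways, species 1 can invade but species 2 cannot.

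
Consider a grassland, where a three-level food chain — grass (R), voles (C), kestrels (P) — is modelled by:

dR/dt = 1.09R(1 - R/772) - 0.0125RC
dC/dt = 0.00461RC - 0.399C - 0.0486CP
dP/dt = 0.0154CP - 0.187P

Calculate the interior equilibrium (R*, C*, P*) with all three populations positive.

R* ≈ 664, C* ≈ 12.1, P* ≈ 54.8

From dP/dt = 0: 0.0154C* = 0.187, so C* = 12.1.
From dR/dt = 0: 1.09(1 - R*/772) = 0.0125·12.1, giving R* = 772·(1 - 0.139) = 664.
From dC/dt = 0: 0.00461·664 - 0.399 = 0.0486P*, so P* = 2.66/0.0486 = 54.8.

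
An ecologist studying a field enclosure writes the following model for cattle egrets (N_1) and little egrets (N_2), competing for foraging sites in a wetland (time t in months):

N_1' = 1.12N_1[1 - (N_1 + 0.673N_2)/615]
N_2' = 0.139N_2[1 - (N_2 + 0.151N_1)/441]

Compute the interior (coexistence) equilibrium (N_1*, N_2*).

N_1* ≈ 354, N_2* ≈ 388

Setting both brackets to zero gives the nullclines N_1 + 0.673N_2 = 615 and 0.151N_1 + N_2 = 441.
Substituting N_2 = 441 - 0.151N_1 into the first: N_1(1 - 0.673·0.151) = 615 - 0.673·441.
So N_1* = 318/0.898 = 354, and then N_2* = 441 - 0.151·354 = 388.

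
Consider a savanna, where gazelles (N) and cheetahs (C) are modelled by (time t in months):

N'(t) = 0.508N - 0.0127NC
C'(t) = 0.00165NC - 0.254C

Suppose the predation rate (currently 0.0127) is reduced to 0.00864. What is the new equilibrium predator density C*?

C* ≈ 58.8

At the interior fixed point, setting dN/dt = 0 with N > 0 fixes C* = (prey growth rate)/(NC coefficient) — independent of the other coefficients.
With the change, C* = 0.508/0.00864 = 58.8; it rises from 40.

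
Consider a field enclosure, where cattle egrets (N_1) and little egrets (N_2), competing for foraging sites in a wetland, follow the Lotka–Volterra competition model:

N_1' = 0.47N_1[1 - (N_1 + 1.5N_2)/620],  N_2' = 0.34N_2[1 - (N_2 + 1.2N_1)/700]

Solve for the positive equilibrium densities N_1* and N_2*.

N_1* ≈ 538, N_2* ≈ 55

Setting both brackets to zero gives the nullclines N_1 + 1.5N_2 = 620 and 1.2N_1 + N_2 = 700.
Substituting N_2 = 700 - 1.2N_1 into the first: N_1(1 - 1.5·1.2) = 620 - 1.5·700.
So N_1* = -430/-0.8 = 538, and then N_2* = 700 - 1.2·538 = 55.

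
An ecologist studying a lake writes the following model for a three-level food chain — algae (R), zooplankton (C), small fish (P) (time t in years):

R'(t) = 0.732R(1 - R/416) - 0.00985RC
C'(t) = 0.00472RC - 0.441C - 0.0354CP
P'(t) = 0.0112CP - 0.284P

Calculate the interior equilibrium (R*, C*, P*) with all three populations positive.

From dP/dt = 0: 0.0112C* = 0.284, so C* = 25.4.
From dR/dt = 0: 0.732(1 - R*/416) = 0.00985·25.4, giving R* = 416·(1 - 0.341) = 274.
From dC/dt = 0: 0.00472·274 - 0.441 = 0.0354P*, so P* = 0.853/0.0354 = 24.1.

R* ≈ 274, C* ≈ 25.4, P* ≈ 24.1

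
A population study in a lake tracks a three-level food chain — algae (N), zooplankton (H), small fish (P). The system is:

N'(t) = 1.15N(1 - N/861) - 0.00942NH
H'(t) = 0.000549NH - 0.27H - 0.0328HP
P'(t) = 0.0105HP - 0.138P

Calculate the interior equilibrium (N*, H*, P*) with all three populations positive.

From dP/dt = 0: 0.0105H* = 0.138, so H* = 13.1.
From dN/dt = 0: 1.15(1 - N*/861) = 0.00942·13.1, giving N* = 861·(1 - 0.108) = 768.
From dH/dt = 0: 0.000549·768 - 0.27 = 0.0328P*, so P* = 0.152/0.0328 = 4.63.

N* ≈ 768, H* ≈ 13.1, P* ≈ 4.63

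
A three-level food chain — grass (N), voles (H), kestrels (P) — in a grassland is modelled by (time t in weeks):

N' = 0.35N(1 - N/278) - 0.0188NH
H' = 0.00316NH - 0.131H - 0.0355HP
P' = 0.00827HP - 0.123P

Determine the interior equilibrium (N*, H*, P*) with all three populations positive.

N* ≈ 55.9, H* ≈ 14.9, P* ≈ 1.29

From dP/dt = 0: 0.00827H* = 0.123, so H* = 14.9.
From dN/dt = 0: 0.35(1 - N*/278) = 0.0188·14.9, giving N* = 278·(1 - 0.799) = 55.9.
From dH/dt = 0: 0.00316·55.9 - 0.131 = 0.0355P*, so P* = 0.0457/0.0355 = 1.29.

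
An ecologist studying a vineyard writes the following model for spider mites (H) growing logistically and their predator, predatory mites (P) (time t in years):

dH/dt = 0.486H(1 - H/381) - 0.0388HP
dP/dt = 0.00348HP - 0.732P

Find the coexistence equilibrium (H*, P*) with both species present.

From dP/dt = 0 with P > 0: 0.00348H* = 0.732, so H* = 210.
Substitute into dH/dt = 0: 0.486(1 - 210/381) = 0.0388P*.
The bracket is 0.448, giving P* = 0.218/0.0388 = 5.61.

H* ≈ 210, P* ≈ 5.61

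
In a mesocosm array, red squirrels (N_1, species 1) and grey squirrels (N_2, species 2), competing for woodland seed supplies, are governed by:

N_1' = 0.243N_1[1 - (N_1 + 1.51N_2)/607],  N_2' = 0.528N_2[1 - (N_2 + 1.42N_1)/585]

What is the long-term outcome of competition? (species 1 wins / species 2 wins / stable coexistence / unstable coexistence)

unstable coexistence (outcome depends on initial conditions)

Compare the nullcline intercepts: K1/α12 = 607/1.51 = 402 < K2 = 585; K2/α21 = 585/1.42 = 412 < K1 = 607.
Since both are reversed, neither can invade when rare; the interior point is a saddle.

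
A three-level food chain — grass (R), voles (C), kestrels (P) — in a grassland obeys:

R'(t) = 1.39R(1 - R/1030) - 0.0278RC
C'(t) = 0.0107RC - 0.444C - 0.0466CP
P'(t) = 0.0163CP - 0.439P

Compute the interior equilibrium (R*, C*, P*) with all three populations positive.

From dP/dt = 0: 0.0163C* = 0.439, so C* = 26.9.
From dR/dt = 0: 1.39(1 - R*/1030) = 0.0278·26.9, giving R* = 1030·(1 - 0.539) = 475.
From dC/dt = 0: 0.0107·475 - 0.444 = 0.0466P*, so P* = 4.64/0.0466 = 99.6.

R* ≈ 475, C* ≈ 26.9, P* ≈ 99.6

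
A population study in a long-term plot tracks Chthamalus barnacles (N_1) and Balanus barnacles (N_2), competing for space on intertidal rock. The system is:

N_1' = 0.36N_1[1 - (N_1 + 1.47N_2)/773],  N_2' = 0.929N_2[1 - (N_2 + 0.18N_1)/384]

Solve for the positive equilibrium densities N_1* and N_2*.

N_1* ≈ 284, N_2* ≈ 333

Setting both brackets to zero gives the nullclines N_1 + 1.47N_2 = 773 and 0.18N_1 + N_2 = 384.
Substituting N_2 = 384 - 0.18N_1 into the first: N_1(1 - 1.47·0.18) = 773 - 1.47·384.
So N_1* = 209/0.735 = 284, and then N_2* = 384 - 0.18·284 = 333.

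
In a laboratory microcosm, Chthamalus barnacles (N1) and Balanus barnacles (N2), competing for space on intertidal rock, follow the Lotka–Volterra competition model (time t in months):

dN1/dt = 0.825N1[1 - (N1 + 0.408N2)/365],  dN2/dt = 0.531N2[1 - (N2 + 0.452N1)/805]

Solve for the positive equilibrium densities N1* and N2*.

N1* ≈ 44.8, N2* ≈ 785

Setting both brackets to zero gives the nullclines N1 + 0.408N2 = 365 and 0.452N1 + N2 = 805.
Substituting N2 = 805 - 0.452N1 into the first: N1(1 - 0.408·0.452) = 365 - 0.408·805.
So N1* = 36.6/0.816 = 44.8, and then N2* = 805 - 0.452·44.8 = 785.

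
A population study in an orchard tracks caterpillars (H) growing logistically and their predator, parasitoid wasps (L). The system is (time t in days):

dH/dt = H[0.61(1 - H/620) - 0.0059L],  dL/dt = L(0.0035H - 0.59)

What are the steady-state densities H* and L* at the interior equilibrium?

H* ≈ 169, L* ≈ 75.3

From dL/dt = 0 with L > 0: 0.0035H* = 0.59, so H* = 169.
Substitute into dH/dt = 0: 0.61(1 - 169/620) = 0.0059L*.
The bracket is 0.728, giving L* = 0.444/0.0059 = 75.3.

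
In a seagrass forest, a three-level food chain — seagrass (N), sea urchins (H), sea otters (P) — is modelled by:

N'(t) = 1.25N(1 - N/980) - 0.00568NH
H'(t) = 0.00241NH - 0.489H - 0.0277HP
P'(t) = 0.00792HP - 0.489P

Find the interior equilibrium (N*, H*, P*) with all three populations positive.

N* ≈ 705, H* ≈ 61.7, P* ≈ 43.7

From dP/dt = 0: 0.00792H* = 0.489, so H* = 61.7.
From dN/dt = 0: 1.25(1 - N*/980) = 0.00568·61.7, giving N* = 980·(1 - 0.281) = 705.
From dH/dt = 0: 0.00241·705 - 0.489 = 0.0277P*, so P* = 1.21/0.0277 = 43.7.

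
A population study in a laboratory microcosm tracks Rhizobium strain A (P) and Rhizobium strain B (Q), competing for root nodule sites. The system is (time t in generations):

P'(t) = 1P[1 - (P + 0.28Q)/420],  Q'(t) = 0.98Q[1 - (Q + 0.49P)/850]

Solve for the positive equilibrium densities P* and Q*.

P* ≈ 211, Q* ≈ 747

Setting both brackets to zero gives the nullclines P + 0.28Q = 420 and 0.49P + Q = 850.
Substituting Q = 850 - 0.49P into the first: P(1 - 0.28·0.49) = 420 - 0.28·850.
So P* = 182/0.863 = 211, and then Q* = 850 - 0.49·211 = 747.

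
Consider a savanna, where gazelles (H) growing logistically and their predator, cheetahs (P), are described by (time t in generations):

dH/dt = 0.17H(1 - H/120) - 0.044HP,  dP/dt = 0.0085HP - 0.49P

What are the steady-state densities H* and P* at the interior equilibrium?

From dP/dt = 0 with P > 0: 0.0085H* = 0.49, so H* = 57.6.
Substitute into dH/dt = 0: 0.17(1 - 57.6/120) = 0.044P*.
The bracket is 0.52, giving P* = 0.0883/0.044 = 2.01.

H* ≈ 57.6, P* ≈ 2.01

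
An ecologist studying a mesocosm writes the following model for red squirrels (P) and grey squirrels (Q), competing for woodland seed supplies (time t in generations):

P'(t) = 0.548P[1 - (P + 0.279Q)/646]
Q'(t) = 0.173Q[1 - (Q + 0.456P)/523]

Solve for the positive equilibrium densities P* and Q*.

Setting both brackets to zero gives the nullclines P + 0.279Q = 646 and 0.456P + Q = 523.
Substituting Q = 523 - 0.456P into the first: P(1 - 0.279·0.456) = 646 - 0.279·523.
So P* = 500/0.873 = 573, and then Q* = 523 - 0.456·573 = 262.

P* ≈ 573, Q* ≈ 262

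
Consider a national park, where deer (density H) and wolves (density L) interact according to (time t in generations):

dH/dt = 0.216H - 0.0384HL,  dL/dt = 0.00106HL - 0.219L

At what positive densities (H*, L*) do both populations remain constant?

H* ≈ 207, L* ≈ 5.62

Set dL/dt = 0 with L > 0: 0.00106H - 0.219 = 0, so H* = 0.219/0.00106 = 207.
Set dH/dt = 0 with H > 0: 0.216 - 0.0384L = 0, so L* = 0.216/0.0384 = 5.62.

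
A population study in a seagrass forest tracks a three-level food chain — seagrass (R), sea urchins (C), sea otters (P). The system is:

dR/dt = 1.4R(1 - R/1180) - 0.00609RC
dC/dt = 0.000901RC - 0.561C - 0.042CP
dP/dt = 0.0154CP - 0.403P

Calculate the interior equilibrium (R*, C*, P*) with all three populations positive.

R* ≈ 1050, C* ≈ 26.2, P* ≈ 9.08

From dP/dt = 0: 0.0154C* = 0.403, so C* = 26.2.
From dR/dt = 0: 1.4(1 - R*/1180) = 0.00609·26.2, giving R* = 1180·(1 - 0.114) = 1050.
From dC/dt = 0: 0.000901·1050 - 0.561 = 0.042P*, so P* = 0.381/0.042 = 9.08.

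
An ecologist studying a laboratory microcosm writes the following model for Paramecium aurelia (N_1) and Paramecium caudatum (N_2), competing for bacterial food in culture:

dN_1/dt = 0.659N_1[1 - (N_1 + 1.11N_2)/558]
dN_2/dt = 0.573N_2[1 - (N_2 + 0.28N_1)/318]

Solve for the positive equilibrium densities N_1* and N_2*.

N_1* ≈ 297, N_2* ≈ 235

Setting both brackets to zero gives the nullclines N_1 + 1.11N_2 = 558 and 0.28N_1 + N_2 = 318.
Substituting N_2 = 318 - 0.28N_1 into the first: N_1(1 - 1.11·0.28) = 558 - 1.11·318.
So N_1* = 205/0.689 = 297, and then N_2* = 318 - 0.28·297 = 235.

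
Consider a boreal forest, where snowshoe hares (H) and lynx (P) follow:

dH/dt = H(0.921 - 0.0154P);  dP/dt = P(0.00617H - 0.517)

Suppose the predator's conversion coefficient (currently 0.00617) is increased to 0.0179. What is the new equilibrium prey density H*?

At the interior fixed point, setting dP/dt = 0 with P > 0 fixes H* = (predator death rate)/(HP coefficient) — independent of the other coefficients.
With the change, H* = 0.517/0.0179 = 28.9; it falls from 83.8.

H* ≈ 28.9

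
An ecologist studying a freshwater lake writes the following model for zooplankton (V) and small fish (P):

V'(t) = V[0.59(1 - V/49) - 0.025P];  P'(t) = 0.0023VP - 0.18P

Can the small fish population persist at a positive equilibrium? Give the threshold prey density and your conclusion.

Threshold V = 78.3; K < 78.3, so no, the predator goes extinct.

The predator equation gives dP/dt > 0 only when V > 0.18/0.0023 = 78.3.
Without the predator, V → K = 49. Since 49 < 78.3, the predator cannot invade.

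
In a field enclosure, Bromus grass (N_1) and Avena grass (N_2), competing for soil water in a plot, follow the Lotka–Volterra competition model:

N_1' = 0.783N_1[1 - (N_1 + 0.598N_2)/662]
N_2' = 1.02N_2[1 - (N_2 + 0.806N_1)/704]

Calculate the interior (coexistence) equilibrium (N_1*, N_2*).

N_1* ≈ 465, N_2* ≈ 329

Setting both brackets to zero gives the nullclines N_1 + 0.598N_2 = 662 and 0.806N_1 + N_2 = 704.
Substituting N_2 = 704 - 0.806N_1 into the first: N_1(1 - 0.598·0.806) = 662 - 0.598·704.
So N_1* = 241/0.518 = 465, and then N_2* = 704 - 0.806·465 = 329.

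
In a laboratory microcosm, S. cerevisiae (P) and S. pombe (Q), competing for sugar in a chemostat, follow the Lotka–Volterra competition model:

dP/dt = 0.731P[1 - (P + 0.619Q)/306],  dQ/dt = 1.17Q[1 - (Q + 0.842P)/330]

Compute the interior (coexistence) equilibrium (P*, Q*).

Setting both brackets to zero gives the nullclines P + 0.619Q = 306 and 0.842P + Q = 330.
Substituting Q = 330 - 0.842P into the first: P(1 - 0.619·0.842) = 306 - 0.619·330.
So P* = 102/0.479 = 212, and then Q* = 330 - 0.842·212 = 151.

P* ≈ 212, Q* ≈ 151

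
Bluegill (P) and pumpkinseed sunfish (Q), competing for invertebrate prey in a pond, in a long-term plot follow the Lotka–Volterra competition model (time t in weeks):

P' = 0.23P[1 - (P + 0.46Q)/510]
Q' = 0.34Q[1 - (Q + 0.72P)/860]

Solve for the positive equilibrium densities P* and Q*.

Setting both brackets to zero gives the nullclines P + 0.46Q = 510 and 0.72P + Q = 860.
Substituting Q = 860 - 0.72P into the first: P(1 - 0.46·0.72) = 510 - 0.46·860.
So P* = 114/0.669 = 171, and then Q* = 860 - 0.72·171 = 737.

P* ≈ 171, Q* ≈ 737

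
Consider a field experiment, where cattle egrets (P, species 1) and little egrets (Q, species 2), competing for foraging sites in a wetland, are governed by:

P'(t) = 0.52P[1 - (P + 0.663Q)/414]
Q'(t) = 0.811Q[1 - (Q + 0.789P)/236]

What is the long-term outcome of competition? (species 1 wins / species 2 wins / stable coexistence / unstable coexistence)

Compare the nullcline intercepts: K1/α12 = 414/0.663 = 624 > K2 = 236; K2/α21 = 236/0.789 = 299 < K1 = 414.
Since the inequalities point opposite ways, species 1 can invade but species 2 cannot.

species 1 excludes species 2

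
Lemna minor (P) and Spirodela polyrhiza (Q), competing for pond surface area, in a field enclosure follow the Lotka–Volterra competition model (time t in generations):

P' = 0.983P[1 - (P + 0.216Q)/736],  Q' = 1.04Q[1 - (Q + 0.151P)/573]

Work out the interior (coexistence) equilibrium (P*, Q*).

Setting both brackets to zero gives the nullclines P + 0.216Q = 736 and 0.151P + Q = 573.
Substituting Q = 573 - 0.151P into the first: P(1 - 0.216·0.151) = 736 - 0.216·573.
So P* = 612/0.967 = 633, and then Q* = 573 - 0.151·633 = 477.

P* ≈ 633, Q* ≈ 477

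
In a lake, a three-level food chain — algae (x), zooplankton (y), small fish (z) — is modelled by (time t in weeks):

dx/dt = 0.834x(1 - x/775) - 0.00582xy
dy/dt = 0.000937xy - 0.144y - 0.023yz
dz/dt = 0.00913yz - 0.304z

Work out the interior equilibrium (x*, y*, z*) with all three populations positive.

x* ≈ 595, y* ≈ 33.3, z* ≈ 18

From dz/dt = 0: 0.00913y* = 0.304, so y* = 33.3.
From dx/dt = 0: 0.834(1 - x*/775) = 0.00582·33.3, giving x* = 775·(1 - 0.232) = 595.
From dy/dt = 0: 0.000937·595 - 0.144 = 0.023z*, so z* = 0.413/0.023 = 18.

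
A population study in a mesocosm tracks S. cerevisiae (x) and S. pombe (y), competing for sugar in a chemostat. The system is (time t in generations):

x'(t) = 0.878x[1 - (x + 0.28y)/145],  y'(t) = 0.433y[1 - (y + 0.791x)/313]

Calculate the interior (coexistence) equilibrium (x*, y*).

x* ≈ 73.7, y* ≈ 255

Setting both brackets to zero gives the nullclines x + 0.28y = 145 and 0.791x + y = 313.
Substituting y = 313 - 0.791x into the first: x(1 - 0.28·0.791) = 145 - 0.28·313.
So x* = 57.4/0.779 = 73.7, and then y* = 313 - 0.791·73.7 = 255.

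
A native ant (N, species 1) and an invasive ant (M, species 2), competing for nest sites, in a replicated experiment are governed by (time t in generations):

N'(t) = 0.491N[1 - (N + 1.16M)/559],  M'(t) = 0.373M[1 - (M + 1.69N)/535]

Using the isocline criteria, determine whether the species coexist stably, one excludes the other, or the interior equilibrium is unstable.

Compare the nullcline intercepts: K1/α12 = 559/1.16 = 482 < K2 = 535; K2/α21 = 535/1.69 = 317 < K1 = 559.
Since both are reversed, neither can invade when rare; the interior point is a saddle.

unstable coexistence (outcome depends on initial conditions)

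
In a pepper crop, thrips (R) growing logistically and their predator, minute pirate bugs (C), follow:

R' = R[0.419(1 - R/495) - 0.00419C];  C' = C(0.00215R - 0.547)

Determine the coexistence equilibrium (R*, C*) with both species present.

From dC/dt = 0 with C > 0: 0.00215R* = 0.547, so R* = 254.
Substitute into dR/dt = 0: 0.419(1 - 254/495) = 0.00419C*.
The bracket is 0.486, giving C* = 0.204/0.00419 = 48.6.

R* ≈ 254, C* ≈ 48.6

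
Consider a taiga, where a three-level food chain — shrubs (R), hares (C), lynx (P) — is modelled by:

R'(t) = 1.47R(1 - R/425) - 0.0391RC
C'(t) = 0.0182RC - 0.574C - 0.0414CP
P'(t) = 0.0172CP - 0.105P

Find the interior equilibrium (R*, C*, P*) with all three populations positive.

R* ≈ 356, C* ≈ 6.1, P* ≈ 143

From dP/dt = 0: 0.0172C* = 0.105, so C* = 6.1.
From dR/dt = 0: 1.47(1 - R*/425) = 0.0391·6.1, giving R* = 425·(1 - 0.162) = 356.
From dC/dt = 0: 0.0182·356 - 0.574 = 0.0414P*, so P* = 5.91/0.0414 = 143.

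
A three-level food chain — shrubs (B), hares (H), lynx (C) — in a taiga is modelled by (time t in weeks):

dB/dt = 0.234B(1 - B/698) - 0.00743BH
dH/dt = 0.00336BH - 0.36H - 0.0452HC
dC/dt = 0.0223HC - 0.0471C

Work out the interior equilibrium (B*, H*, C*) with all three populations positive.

B* ≈ 651, H* ≈ 2.11, C* ≈ 40.4

From dC/dt = 0: 0.0223H* = 0.0471, so H* = 2.11.
From dB/dt = 0: 0.234(1 - B*/698) = 0.00743·2.11, giving B* = 698·(1 - 0.0671) = 651.
From dH/dt = 0: 0.00336·651 - 0.36 = 0.0452C*, so C* = 1.83/0.0452 = 40.4.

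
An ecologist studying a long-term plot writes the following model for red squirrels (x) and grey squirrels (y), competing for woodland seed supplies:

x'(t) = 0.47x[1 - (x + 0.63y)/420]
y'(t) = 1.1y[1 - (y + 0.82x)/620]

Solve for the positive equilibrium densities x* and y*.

Setting both brackets to zero gives the nullclines x + 0.63y = 420 and 0.82x + y = 620.
Substituting y = 620 - 0.82x into the first: x(1 - 0.63·0.82) = 420 - 0.63·620.
So x* = 29.4/0.483 = 60.8, and then y* = 620 - 0.82·60.8 = 570.

x* ≈ 60.8, y* ≈ 570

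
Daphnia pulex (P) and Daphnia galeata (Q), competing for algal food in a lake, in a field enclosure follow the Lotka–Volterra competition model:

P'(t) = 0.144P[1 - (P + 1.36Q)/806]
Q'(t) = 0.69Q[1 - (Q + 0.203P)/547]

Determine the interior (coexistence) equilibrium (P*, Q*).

P* ≈ 85.8, Q* ≈ 530

Setting both brackets to zero gives the nullclines P + 1.36Q = 806 and 0.203P + Q = 547.
Substituting Q = 547 - 0.203P into the first: P(1 - 1.36·0.203) = 806 - 1.36·547.
So P* = 62.1/0.724 = 85.8, and then Q* = 547 - 0.203·85.8 = 530.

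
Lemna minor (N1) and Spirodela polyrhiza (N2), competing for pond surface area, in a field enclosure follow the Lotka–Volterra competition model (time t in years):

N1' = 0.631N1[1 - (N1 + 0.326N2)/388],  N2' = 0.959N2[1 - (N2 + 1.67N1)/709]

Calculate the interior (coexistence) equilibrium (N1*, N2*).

N1* ≈ 344, N2* ≈ 134

Setting both brackets to zero gives the nullclines N1 + 0.326N2 = 388 and 1.67N1 + N2 = 709.
Substituting N2 = 709 - 1.67N1 into the first: N1(1 - 0.326·1.67) = 388 - 0.326·709.
So N1* = 157/0.456 = 344, and then N2* = 709 - 1.67·344 = 134.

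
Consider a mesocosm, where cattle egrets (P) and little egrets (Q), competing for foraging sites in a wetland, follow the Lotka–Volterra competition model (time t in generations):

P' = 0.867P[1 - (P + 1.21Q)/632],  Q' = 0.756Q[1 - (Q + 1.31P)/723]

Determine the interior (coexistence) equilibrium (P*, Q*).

Setting both brackets to zero gives the nullclines P + 1.21Q = 632 and 1.31P + Q = 723.
Substituting Q = 723 - 1.31P into the first: P(1 - 1.21·1.31) = 632 - 1.21·723.
So P* = -243/-0.585 = 415, and then Q* = 723 - 1.31·415 = 179.

P* ≈ 415, Q* ≈ 179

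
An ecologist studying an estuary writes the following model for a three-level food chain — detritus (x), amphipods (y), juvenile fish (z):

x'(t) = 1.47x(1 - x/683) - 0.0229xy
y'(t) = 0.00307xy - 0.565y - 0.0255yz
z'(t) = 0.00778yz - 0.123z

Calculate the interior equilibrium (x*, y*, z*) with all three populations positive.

x* ≈ 515, y* ≈ 15.8, z* ≈ 39.8

From dz/dt = 0: 0.00778y* = 0.123, so y* = 15.8.
From dx/dt = 0: 1.47(1 - x*/683) = 0.0229·15.8, giving x* = 683·(1 - 0.246) = 515.
From dy/dt = 0: 0.00307·515 - 0.565 = 0.0255z*, so z* = 1.02/0.0255 = 39.8.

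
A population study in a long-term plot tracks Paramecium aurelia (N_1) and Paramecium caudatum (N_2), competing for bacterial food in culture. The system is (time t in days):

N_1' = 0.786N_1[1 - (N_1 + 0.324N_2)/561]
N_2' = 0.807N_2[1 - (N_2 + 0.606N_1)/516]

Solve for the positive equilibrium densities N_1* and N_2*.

Setting both brackets to zero gives the nullclines N_1 + 0.324N_2 = 561 and 0.606N_1 + N_2 = 516.
Substituting N_2 = 516 - 0.606N_1 into the first: N_1(1 - 0.324·0.606) = 561 - 0.324·516.
So N_1* = 394/0.804 = 490, and then N_2* = 516 - 0.606·490 = 219.

N_1* ≈ 490, N_2* ≈ 219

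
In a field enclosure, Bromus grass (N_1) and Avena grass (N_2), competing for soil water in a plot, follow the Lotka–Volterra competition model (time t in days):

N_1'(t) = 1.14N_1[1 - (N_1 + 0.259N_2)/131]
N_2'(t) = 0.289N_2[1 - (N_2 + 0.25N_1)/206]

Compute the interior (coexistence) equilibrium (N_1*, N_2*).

N_1* ≈ 83, N_2* ≈ 185

Setting both brackets to zero gives the nullclines N_1 + 0.259N_2 = 131 and 0.25N_1 + N_2 = 206.
Substituting N_2 = 206 - 0.25N_1 into the first: N_1(1 - 0.259·0.25) = 131 - 0.259·206.
So N_1* = 77.6/0.935 = 83, and then N_2* = 206 - 0.25·83 = 185.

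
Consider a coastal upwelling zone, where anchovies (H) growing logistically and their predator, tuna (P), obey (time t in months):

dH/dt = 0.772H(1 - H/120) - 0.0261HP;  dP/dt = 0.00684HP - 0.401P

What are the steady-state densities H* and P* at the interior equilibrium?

H* ≈ 58.6, P* ≈ 15.1

From dP/dt = 0 with P > 0: 0.00684H* = 0.401, so H* = 58.6.
Substitute into dH/dt = 0: 0.772(1 - 58.6/120) = 0.0261P*.
The bracket is 0.511, giving P* = 0.395/0.0261 = 15.1.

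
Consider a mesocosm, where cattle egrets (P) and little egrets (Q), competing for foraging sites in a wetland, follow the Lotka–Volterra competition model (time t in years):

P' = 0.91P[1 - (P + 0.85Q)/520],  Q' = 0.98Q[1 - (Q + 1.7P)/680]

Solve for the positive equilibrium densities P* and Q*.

P* ≈ 130, Q* ≈ 458

Setting both brackets to zero gives the nullclines P + 0.85Q = 520 and 1.7P + Q = 680.
Substituting Q = 680 - 1.7P into the first: P(1 - 0.85·1.7) = 520 - 0.85·680.
So P* = -58/-0.445 = 130, and then Q* = 680 - 1.7·130 = 458.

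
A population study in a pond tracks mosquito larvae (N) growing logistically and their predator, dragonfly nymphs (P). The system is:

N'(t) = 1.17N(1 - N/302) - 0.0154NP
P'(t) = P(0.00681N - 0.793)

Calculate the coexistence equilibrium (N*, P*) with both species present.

N* ≈ 116, P* ≈ 46.7

From dP/dt = 0 with P > 0: 0.00681N* = 0.793, so N* = 116.
Substitute into dN/dt = 0: 1.17(1 - 116/302) = 0.0154P*.
The bracket is 0.614, giving P* = 0.719/0.0154 = 46.7.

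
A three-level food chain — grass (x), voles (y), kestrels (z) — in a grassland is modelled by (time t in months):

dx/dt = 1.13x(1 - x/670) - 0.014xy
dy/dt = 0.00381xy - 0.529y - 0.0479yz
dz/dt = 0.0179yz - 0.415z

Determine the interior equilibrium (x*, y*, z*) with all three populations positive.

From dz/dt = 0: 0.0179y* = 0.415, so y* = 23.2.
From dx/dt = 0: 1.13(1 - x*/670) = 0.014·23.2, giving x* = 670·(1 - 0.287) = 478.
From dy/dt = 0: 0.00381·478 - 0.529 = 0.0479z*, so z* = 1.29/0.0479 = 26.9.

x* ≈ 478, y* ≈ 23.2, z* ≈ 26.9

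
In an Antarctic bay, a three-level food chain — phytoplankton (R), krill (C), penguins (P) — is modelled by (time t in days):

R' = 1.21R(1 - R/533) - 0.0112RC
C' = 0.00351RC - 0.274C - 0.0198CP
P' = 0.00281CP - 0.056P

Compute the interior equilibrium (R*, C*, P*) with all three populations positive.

R* ≈ 435, C* ≈ 19.9, P* ≈ 63.2

From dP/dt = 0: 0.00281C* = 0.056, so C* = 19.9.
From dR/dt = 0: 1.21(1 - R*/533) = 0.0112·19.9, giving R* = 533·(1 - 0.184) = 435.
From dC/dt = 0: 0.00351·435 - 0.274 = 0.0198P*, so P* = 1.25/0.0198 = 63.2.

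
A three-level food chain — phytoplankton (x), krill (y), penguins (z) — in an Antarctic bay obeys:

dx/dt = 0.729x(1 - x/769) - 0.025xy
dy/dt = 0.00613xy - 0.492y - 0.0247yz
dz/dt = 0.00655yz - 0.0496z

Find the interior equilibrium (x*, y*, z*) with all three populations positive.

x* ≈ 569, y* ≈ 7.57, z* ≈ 121

From dz/dt = 0: 0.00655y* = 0.0496, so y* = 7.57.
From dx/dt = 0: 0.729(1 - x*/769) = 0.025·7.57, giving x* = 769·(1 - 0.26) = 569.
From dy/dt = 0: 0.00613·569 - 0.492 = 0.0247z*, so z* = 3/0.0247 = 121.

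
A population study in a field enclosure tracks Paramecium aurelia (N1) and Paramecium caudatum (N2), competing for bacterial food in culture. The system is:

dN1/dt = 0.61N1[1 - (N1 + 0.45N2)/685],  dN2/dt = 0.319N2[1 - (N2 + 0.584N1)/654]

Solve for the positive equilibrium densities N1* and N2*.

Setting both brackets to zero gives the nullclines N1 + 0.45N2 = 685 and 0.584N1 + N2 = 654.
Substituting N2 = 654 - 0.584N1 into the first: N1(1 - 0.45·0.584) = 685 - 0.45·654.
So N1* = 391/0.737 = 530, and then N2* = 654 - 0.584·530 = 344.

N1* ≈ 530, N2* ≈ 344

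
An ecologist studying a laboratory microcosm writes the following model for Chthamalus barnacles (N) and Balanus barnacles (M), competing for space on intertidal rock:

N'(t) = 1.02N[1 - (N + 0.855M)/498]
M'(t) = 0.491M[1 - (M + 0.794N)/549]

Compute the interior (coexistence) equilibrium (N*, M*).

Setting both brackets to zero gives the nullclines N + 0.855M = 498 and 0.794N + M = 549.
Substituting M = 549 - 0.794N into the first: N(1 - 0.855·0.794) = 498 - 0.855·549.
So N* = 28.6/0.321 = 89.1, and then M* = 549 - 0.794·89.1 = 478.

N* ≈ 89.1, M* ≈ 478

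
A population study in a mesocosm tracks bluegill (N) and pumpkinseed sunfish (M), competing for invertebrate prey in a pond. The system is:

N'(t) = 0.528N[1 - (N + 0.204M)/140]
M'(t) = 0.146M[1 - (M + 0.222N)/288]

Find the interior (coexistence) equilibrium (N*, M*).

N* ≈ 85.1, M* ≈ 269

Setting both brackets to zero gives the nullclines N + 0.204M = 140 and 0.222N + M = 288.
Substituting M = 288 - 0.222N into the first: N(1 - 0.204·0.222) = 140 - 0.204·288.
So N* = 81.2/0.955 = 85.1, and then M* = 288 - 0.222·85.1 = 269.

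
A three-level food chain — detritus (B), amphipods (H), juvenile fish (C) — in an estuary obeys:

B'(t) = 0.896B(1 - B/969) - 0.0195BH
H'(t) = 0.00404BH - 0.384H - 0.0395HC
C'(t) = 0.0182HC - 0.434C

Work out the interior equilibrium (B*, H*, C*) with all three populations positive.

From dC/dt = 0: 0.0182H* = 0.434, so H* = 23.8.
From dB/dt = 0: 0.896(1 - B*/969) = 0.0195·23.8, giving B* = 969·(1 - 0.519) = 466.
From dH/dt = 0: 0.00404·466 - 0.384 = 0.0395C*, so C* = 1.5/0.0395 = 38.

B* ≈ 466, H* ≈ 23.8, C* ≈ 38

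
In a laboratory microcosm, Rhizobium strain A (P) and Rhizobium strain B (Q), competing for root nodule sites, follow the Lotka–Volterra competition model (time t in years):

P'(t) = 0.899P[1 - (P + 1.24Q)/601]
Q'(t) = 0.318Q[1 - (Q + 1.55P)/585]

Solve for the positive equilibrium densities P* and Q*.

P* ≈ 135, Q* ≈ 376

Setting both brackets to zero gives the nullclines P + 1.24Q = 601 and 1.55P + Q = 585.
Substituting Q = 585 - 1.55P into the first: P(1 - 1.24·1.55) = 601 - 1.24·585.
So P* = -124/-0.922 = 135, and then Q* = 585 - 1.55·135 = 376.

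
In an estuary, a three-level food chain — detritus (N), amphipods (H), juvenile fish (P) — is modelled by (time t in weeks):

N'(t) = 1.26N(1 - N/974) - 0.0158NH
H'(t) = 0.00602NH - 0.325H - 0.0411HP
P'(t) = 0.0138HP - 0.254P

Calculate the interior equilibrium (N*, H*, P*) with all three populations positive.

From dP/dt = 0: 0.0138H* = 0.254, so H* = 18.4.
From dN/dt = 0: 1.26(1 - N*/974) = 0.0158·18.4, giving N* = 974·(1 - 0.231) = 749.
From dH/dt = 0: 0.00602·749 - 0.325 = 0.0411P*, so P* = 4.19/0.0411 = 102.

N* ≈ 749, H* ≈ 18.4, P* ≈ 102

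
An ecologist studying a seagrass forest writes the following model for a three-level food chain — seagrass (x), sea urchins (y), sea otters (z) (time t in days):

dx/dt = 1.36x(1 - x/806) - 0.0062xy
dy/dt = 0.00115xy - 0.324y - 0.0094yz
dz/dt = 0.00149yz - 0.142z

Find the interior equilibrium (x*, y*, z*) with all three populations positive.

From dz/dt = 0: 0.00149y* = 0.142, so y* = 95.3.
From dx/dt = 0: 1.36(1 - x*/806) = 0.0062·95.3, giving x* = 806·(1 - 0.434) = 456.
From dy/dt = 0: 0.00115·456 - 0.324 = 0.0094z*, so z* = 0.2/0.0094 = 21.3.

x* ≈ 456, y* ≈ 95.3, z* ≈ 21.3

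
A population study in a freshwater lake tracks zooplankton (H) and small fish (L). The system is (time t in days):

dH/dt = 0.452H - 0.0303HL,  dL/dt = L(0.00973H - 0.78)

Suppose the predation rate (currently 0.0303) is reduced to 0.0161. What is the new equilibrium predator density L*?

At the interior fixed point, setting dH/dt = 0 with H > 0 fixes L* = (prey growth rate)/(HL coefficient) — independent of the other coefficients.
With the change, L* = 0.452/0.0161 = 28.1; it rises from 14.9.

L* ≈ 28.1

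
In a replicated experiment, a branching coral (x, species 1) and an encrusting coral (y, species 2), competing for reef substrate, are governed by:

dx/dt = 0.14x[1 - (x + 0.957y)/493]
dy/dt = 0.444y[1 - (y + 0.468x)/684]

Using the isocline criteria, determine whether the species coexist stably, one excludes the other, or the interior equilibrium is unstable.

Compare the nullcline intercepts: K1/α12 = 493/0.957 = 515 < K2 = 684; K2/α21 = 684/0.468 = 1460 > K1 = 493.
Since the inequalities point opposite ways, species 2 can invade but species 1 cannot.

species 2 excludes species 1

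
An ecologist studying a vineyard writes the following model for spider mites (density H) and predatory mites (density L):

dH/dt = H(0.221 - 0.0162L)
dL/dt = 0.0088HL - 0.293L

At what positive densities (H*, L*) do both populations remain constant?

H* ≈ 33.3, L* ≈ 13.6

Set dL/dt = 0 with L > 0: 0.0088H - 0.293 = 0, so H* = 0.293/0.0088 = 33.3.
Set dH/dt = 0 with H > 0: 0.221 - 0.0162L = 0, so L* = 0.221/0.0162 = 13.6.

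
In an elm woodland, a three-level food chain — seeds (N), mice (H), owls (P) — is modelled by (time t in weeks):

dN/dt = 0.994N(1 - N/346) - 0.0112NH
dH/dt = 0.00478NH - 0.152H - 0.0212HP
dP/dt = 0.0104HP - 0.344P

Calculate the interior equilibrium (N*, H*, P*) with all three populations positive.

From dP/dt = 0: 0.0104H* = 0.344, so H* = 33.1.
From dN/dt = 0: 0.994(1 - N*/346) = 0.0112·33.1, giving N* = 346·(1 - 0.373) = 217.
From dH/dt = 0: 0.00478·217 - 0.152 = 0.0212P*, so P* = 0.885/0.0212 = 41.8.

N* ≈ 217, H* ≈ 33.1, P* ≈ 41.8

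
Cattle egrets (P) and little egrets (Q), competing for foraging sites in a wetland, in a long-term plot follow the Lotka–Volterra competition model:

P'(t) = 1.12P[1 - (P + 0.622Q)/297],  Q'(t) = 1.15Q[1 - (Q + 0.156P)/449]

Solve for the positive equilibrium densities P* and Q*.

Setting both brackets to zero gives the nullclines P + 0.622Q = 297 and 0.156P + Q = 449.
Substituting Q = 449 - 0.156P into the first: P(1 - 0.622·0.156) = 297 - 0.622·449.
So P* = 17.7/0.903 = 19.6, and then Q* = 449 - 0.156·19.6 = 446.

P* ≈ 19.6, Q* ≈ 446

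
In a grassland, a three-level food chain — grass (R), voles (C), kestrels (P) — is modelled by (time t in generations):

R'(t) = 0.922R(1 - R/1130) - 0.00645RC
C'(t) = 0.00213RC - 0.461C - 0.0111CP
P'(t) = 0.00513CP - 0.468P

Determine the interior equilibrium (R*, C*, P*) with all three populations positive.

R* ≈ 409, C* ≈ 91.2, P* ≈ 36.9

From dP/dt = 0: 0.00513C* = 0.468, so C* = 91.2.
From dR/dt = 0: 0.922(1 - R*/1130) = 0.00645·91.2, giving R* = 1130·(1 - 0.638) = 409.
From dC/dt = 0: 0.00213·409 - 0.461 = 0.0111P*, so P* = 0.41/0.0111 = 36.9.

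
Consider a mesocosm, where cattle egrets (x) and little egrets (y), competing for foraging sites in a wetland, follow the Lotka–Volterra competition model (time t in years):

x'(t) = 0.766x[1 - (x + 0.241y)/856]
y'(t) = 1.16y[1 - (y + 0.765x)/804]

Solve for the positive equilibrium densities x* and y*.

Setting both brackets to zero gives the nullclines x + 0.241y = 856 and 0.765x + y = 804.
Substituting y = 804 - 0.765x into the first: x(1 - 0.241·0.765) = 856 - 0.241·804.
So x* = 662/0.816 = 812, and then y* = 804 - 0.765·812 = 183.

x* ≈ 812, y* ≈ 183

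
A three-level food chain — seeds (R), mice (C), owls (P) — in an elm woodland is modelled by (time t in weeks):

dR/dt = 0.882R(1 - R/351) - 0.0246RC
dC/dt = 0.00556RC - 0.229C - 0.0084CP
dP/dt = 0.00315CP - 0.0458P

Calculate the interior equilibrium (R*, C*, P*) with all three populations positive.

From dP/dt = 0: 0.00315C* = 0.0458, so C* = 14.5.
From dR/dt = 0: 0.882(1 - R*/351) = 0.0246·14.5, giving R* = 351·(1 - 0.406) = 209.
From dC/dt = 0: 0.00556·209 - 0.229 = 0.0084P*, so P* = 0.931/0.0084 = 111.

R* ≈ 209, C* ≈ 14.5, P* ≈ 111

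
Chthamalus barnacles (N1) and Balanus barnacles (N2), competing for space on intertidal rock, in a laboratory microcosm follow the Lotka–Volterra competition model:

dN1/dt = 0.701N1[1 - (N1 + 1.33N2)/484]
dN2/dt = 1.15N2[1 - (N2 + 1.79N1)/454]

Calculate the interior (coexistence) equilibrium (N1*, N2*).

Setting both brackets to zero gives the nullclines N1 + 1.33N2 = 484 and 1.79N1 + N2 = 454.
Substituting N2 = 454 - 1.79N1 into the first: N1(1 - 1.33·1.79) = 484 - 1.33·454.
So N1* = -120/-1.38 = 86.8, and then N2* = 454 - 1.79·86.8 = 299.

N1* ≈ 86.8, N2* ≈ 299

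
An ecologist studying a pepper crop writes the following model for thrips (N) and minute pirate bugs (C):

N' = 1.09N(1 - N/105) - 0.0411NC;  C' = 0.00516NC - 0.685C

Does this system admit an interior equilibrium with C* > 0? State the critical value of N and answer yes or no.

The predator equation gives dC/dt > 0 only when N > 0.685/0.00516 = 133.
Without the predator, N → K = 105. Since 105 < 133, the predator cannot invade.

Threshold N = 133; K < 133, so no, the predator goes extinct.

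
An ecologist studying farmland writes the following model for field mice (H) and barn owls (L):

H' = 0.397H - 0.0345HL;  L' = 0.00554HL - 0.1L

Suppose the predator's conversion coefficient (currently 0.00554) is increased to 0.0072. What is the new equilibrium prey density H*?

H* ≈ 13.9

At the interior fixed point, setting dL/dt = 0 with L > 0 fixes H* = (predator death rate)/(HL coefficient) — independent of the other coefficients.
With the change, H* = 0.1/0.0072 = 13.9; it falls from 18.1.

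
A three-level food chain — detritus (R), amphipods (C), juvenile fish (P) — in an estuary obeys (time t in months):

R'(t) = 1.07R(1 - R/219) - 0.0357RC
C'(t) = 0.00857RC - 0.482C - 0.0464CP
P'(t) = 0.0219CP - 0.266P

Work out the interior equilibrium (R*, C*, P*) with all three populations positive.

R* ≈ 130, C* ≈ 12.1, P* ≈ 13.7

From dP/dt = 0: 0.0219C* = 0.266, so C* = 12.1.
From dR/dt = 0: 1.07(1 - R*/219) = 0.0357·12.1, giving R* = 219·(1 - 0.405) = 130.
From dC/dt = 0: 0.00857·130 - 0.482 = 0.0464P*, so P* = 0.634/0.0464 = 13.7.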